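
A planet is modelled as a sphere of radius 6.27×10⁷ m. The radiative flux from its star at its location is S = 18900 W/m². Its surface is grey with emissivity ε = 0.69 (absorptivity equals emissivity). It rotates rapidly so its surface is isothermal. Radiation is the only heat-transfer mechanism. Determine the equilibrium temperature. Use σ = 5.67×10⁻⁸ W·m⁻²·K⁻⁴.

T ≈ 537 K

At equilibrium, absorbed power = emitted power.
Absorbing cross-section = πr² = 1.235×10¹⁶ m²; emitting surface = 4πr² = 4.940×10¹⁶ m² (ratio 4).
εS·A_cross = εσ·A_surf·T⁴  ⇒  T⁴ = S/(4σ)   (ε cancels).
T⁴ = 18900/(4·5.67×10⁻⁸) = 8.333×10¹⁰ K⁴.
T = (8.333×10¹⁰)^(1/4).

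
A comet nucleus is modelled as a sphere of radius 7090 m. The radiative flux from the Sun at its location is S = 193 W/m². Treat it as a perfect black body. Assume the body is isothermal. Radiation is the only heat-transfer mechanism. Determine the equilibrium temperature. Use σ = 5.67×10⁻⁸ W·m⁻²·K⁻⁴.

T ≈ 171 K

At equilibrium, absorbed power = emitted power.
Absorbing cross-section = πr² = 1.579×10⁸ m²; emitting surface = 4πr² = 6.317×10⁸ m² (ratio 4).
S·A_cross = εσ·A_surf·T⁴  ⇒  T⁴ = S/(4σ).
T⁴ = 1.00·193/(4·5.67×10⁻⁸) = 8.510×10⁸ K⁴.
T = (8.510×10⁸)^(1/4).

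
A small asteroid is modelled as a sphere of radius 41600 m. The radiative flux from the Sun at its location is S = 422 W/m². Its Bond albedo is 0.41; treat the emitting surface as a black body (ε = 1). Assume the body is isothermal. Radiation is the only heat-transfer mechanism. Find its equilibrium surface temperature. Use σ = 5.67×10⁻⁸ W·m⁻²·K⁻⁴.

T ≈ 182 K

At equilibrium, absorbed power = emitted power.
Absorbing cross-section = πr² = 5.437×10⁹ m²; emitting surface = 4πr² = 2.175×10¹⁰ m² (ratio 4).
(1−a)S·A_cross = εσ·A_surf·T⁴  ⇒  T⁴ = (1−a)S/(4σ).
T⁴ = 0.590·422/(4·5.67×10⁻⁸) = 1.098×10⁹ K⁴.
T = (1.098×10⁹)^(1/4).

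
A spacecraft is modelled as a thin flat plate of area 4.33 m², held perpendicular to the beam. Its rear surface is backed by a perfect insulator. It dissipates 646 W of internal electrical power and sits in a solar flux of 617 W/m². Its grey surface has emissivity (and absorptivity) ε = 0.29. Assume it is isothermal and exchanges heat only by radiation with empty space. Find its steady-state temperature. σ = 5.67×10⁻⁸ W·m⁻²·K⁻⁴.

T ≈ 376 K

At steady state, absorbed solar power + internal power = radiated power.
Absorbed: α·S·A_cross = 0.29·617·4.330 = 774.8 W (cross-section A).
Total input = 774.8 + 646 = 1421 W.
Radiated: εσ·A_surf·T⁴ with A_surf = A = 4.330 m².
T⁴ = 1421/(0.29·5.67×10⁻⁸·4.330) = 1.996×10¹⁰ K⁴.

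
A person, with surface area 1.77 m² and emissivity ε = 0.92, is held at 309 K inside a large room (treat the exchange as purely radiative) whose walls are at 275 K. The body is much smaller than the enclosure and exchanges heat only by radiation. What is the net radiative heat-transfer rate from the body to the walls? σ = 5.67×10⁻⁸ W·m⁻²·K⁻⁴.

For a small grey body in a large enclosure: P_net = εσA(T_body⁴ − T_wall⁴).
A = 1.77 m²; T_body⁴ − T_wall⁴ = 9.117×10⁹ − 5.719×10⁹ = 3.397×10⁹ K⁴.
|P_net| = 0.92·5.67×10⁻⁸·1.770·3.397×10⁹.

P_net ≈ 314 W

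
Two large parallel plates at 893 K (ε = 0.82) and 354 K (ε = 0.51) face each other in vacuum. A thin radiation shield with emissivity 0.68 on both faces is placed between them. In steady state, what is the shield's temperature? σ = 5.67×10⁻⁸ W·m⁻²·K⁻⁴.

T_s ≈ 786 K

In steady state the net flux on the hot side equals that on the cold side.
σ(T₁⁴−T_s⁴)/D₁ = σ(T_s⁴−T₂⁴)/D₂, with D₁ = 1/ε₁+1/ε_s−1 = 1.690, D₂ = 1/ε_s+1/ε₂−1 = 2.431.
Solve for T_s⁴: T_s⁴ = (D₂·T₁⁴ + D₁·T₂⁴)/(D₁+D₂) = 3.816×10¹¹ K⁴.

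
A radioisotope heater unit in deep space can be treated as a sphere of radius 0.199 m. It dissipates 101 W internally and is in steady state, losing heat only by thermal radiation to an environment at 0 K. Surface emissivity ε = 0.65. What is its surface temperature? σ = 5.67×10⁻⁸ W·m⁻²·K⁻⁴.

Steady state: internal power = radiated power, P = εσA T⁴.
Radiating area A = 4πr² = 0.4976 m².
T⁴ = P/(εσA) = 101/(0.65·5.67×10⁻⁸·0.4976) = 5.507×10⁹ K⁴.
T = (5.507×10⁹)^(1/4).

T ≈ 272 K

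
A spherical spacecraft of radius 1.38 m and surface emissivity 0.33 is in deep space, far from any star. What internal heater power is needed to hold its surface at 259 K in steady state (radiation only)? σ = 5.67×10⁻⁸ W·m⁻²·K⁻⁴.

P = εσ·4πr²·T⁴.
4πr² = 23.93 m²; T⁴ = 4.500×10⁹ K⁴.
P = 0.33·5.67×10⁻⁸·23.93·4.500×10⁹.

P ≈ 2010 W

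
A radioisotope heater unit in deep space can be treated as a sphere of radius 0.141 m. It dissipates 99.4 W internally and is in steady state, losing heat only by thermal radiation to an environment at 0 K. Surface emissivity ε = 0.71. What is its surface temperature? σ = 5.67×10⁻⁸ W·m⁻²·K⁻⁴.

T ≈ 315 K

Steady state: internal power = radiated power, P = εσA T⁴.
Radiating area A = 4πr² = 0.2498 m².
T⁴ = P/(εσA) = 99.4/(0.71·5.67×10⁻⁸·0.2498) = 9.883×10⁹ K⁴.
T = (9.883×10⁹)^(1/4).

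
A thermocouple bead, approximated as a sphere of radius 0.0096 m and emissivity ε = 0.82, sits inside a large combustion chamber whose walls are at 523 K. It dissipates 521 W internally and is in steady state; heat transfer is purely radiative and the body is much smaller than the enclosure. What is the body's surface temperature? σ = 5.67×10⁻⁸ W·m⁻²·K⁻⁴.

For a small grey body in a large enclosure, net radiated power = εσA(T⁴ − T_w⁴).
Steady state: P = εσA(T⁴ − T_w⁴) with A = 4πr² = 0.001158 m².
T⁴ = P/(εσA) + T_w⁴ = 521/(0.82·5.67×10⁻⁸·0.001158) + (523)⁴
    = 9.676×10¹² + 7.482×10¹⁰ = 9.751×10¹² K⁴.

T ≈ 1770 K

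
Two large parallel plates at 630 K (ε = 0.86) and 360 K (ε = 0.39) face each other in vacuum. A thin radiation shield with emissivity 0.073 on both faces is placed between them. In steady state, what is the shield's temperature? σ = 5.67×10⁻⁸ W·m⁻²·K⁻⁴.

In steady state the net flux on the hot side equals that on the cold side.
σ(T₁⁴−T_s⁴)/D₁ = σ(T_s⁴−T₂⁴)/D₂, with D₁ = 1/ε₁+1/ε_s−1 = 13.86, D₂ = 1/ε_s+1/ε₂−1 = 15.26.
Solve for T_s⁴: T_s⁴ = (D₂·T₁⁴ + D₁·T₂⁴)/(D₁+D₂) = 9.055×10¹⁰ K⁴.

T_s ≈ 549 K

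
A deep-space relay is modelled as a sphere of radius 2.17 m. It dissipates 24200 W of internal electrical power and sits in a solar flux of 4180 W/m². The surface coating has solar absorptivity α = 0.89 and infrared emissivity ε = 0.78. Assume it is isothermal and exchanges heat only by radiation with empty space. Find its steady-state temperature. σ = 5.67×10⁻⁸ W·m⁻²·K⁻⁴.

At steady state, absorbed solar power + internal power = radiated power.
Absorbed: α·S·A_cross = 0.89·4180·14.79 = 55030 W (cross-section πr²).
Total input = 55030 + 24200 = 79230 W.
Radiated: εσ·A_surf·T⁴ with A_surf = 4πr² = 59.17 m².
T⁴ = 79230/(0.78·5.67×10⁻⁸·59.17) = 3.028×10¹⁰ K⁴.

T ≈ 417 K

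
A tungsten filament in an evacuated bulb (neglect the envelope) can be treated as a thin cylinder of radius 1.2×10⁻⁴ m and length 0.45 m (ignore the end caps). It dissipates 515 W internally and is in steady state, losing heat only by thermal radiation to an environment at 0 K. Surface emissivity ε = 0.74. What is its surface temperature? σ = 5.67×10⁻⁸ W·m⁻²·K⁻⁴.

Steady state: internal power = radiated power, P = εσA T⁴.
Radiating area A = 2πrL = 3.393×10⁻⁴ m².
T⁴ = P/(εσA) = 515/(0.74·5.67×10⁻⁸·3.393×10⁻⁴) = 3.618×10¹³ K⁴.
T = (3.618×10¹³)^(1/4).

T ≈ 2450 K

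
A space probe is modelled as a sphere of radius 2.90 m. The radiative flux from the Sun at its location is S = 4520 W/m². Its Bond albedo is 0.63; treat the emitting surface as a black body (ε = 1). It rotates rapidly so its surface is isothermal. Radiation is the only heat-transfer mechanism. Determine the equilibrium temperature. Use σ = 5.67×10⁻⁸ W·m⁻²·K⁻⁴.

At equilibrium, absorbed power = emitted power.
Absorbing cross-section = πr² = 26.42 m²; emitting surface = 4πr² = 105.7 m² (ratio 4).
(1−a)S·A_cross = εσ·A_surf·T⁴  ⇒  T⁴ = (1−a)S/(4σ).
T⁴ = 0.370·4520/(4·5.67×10⁻⁸) = 7.374×10⁹ K⁴.
T = (7.374×10⁹)^(1/4).

T ≈ 293 K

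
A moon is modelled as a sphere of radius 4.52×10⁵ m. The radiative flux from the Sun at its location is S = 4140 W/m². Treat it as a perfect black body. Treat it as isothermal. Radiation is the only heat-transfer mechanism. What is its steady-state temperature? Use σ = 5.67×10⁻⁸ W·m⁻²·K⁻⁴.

At equilibrium, absorbed power = emitted power.
Absorbing cross-section = πr² = 6.418×10¹¹ m²; emitting surface = 4πr² = 2.567×10¹² m² (ratio 4).
S·A_cross = εσ·A_surf·T⁴  ⇒  T⁴ = S/(4σ).
T⁴ = 1.00·4140/(4·5.67×10⁻⁸) = 1.825×10¹⁰ K⁴.
T = (1.825×10¹⁰)^(1/4).

T ≈ 368 K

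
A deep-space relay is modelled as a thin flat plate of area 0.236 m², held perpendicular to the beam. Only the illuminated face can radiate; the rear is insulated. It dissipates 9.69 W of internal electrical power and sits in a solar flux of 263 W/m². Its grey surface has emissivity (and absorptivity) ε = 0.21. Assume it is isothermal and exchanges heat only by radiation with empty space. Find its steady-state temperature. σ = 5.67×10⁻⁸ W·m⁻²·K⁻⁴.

T ≈ 300 K

At steady state, absorbed solar power + internal power = radiated power.
Absorbed: α·S·A_cross = 0.21·263·0.2360 = 13.03 W (cross-section A).
Total input = 13.03 + 9.69 = 22.72 W.
Radiated: εσ·A_surf·T⁴ with A_surf = A = 0.2360 m².
T⁴ = 22.72/(0.21·5.67×10⁻⁸·0.2360) = 8.087×10⁹ K⁴.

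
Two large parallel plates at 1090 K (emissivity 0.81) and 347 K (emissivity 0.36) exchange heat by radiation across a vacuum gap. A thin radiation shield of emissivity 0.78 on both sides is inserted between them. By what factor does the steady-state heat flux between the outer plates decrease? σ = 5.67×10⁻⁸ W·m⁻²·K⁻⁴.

factor ≈ 1.52

Without shield: q₀ = σΔ(T⁴)/(1/ε₁+1/ε₂−1) with denominator 3.012.
With shield the two gaps are in series; the resistances add: (1/ε₁+1/ε_s−1)+(1/ε_s+1/ε₂−1) = 1.517+3.060 = 4.576.
Heat-flux ratio q₀/q = 4.576/3.012.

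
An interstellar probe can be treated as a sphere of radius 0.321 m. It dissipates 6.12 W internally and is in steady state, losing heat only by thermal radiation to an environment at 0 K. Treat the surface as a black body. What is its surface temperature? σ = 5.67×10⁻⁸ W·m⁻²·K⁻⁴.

Steady state: internal power = radiated power, P = εσA T⁴.
Radiating area A = 4πr² = 1.295 m².
T⁴ = P/(εσA) = 6.12/(1.0·5.67×10⁻⁸·1.295) = 8.336×10⁷ K⁴.
T = (8.336×10⁷)^(1/4).

T ≈ 95.6 K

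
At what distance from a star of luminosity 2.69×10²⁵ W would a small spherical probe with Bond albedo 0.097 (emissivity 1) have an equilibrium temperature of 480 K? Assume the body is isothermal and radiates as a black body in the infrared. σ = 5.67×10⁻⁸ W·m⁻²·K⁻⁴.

For an isothermal black-emitting sphere, (1−a)S·πr² = σ·4πr²·T⁴ ⇒ S = 4σT⁴/(1−a).
S = 4·5.67×10⁻⁸·(480)⁴/0.903 = 13330 W/m².
Flux falls as S = L/(4πd²), so d = √(L/(4πS)) = √(2.69×10²⁵/(4π·13330)).

d ≈ 1.27×10¹⁰ m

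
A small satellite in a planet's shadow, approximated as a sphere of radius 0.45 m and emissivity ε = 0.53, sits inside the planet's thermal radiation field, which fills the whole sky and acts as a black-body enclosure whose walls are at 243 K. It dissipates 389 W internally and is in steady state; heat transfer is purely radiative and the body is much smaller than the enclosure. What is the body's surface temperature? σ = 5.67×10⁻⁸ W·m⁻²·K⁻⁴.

T ≈ 304 K

For a small grey body in a large enclosure, net radiated power = εσA(T⁴ − T_w⁴).
Steady state: P = εσA(T⁴ − T_w⁴) with A = 4πr² = 2.545 m².
T⁴ = P/(εσA) + T_w⁴ = 389/(0.53·5.67×10⁻⁸·2.545) + (243)⁴
    = 5.087×10⁹ + 3.487×10⁹ = 8.574×10⁹ K⁴.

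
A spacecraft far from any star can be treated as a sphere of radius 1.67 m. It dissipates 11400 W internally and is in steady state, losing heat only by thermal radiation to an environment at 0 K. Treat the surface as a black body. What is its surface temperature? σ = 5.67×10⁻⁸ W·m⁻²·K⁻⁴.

Steady state: internal power = radiated power, P = εσA T⁴.
Radiating area A = 4πr² = 35.05 m².
T⁴ = P/(εσA) = 11400/(1.0·5.67×10⁻⁸·35.05) = 5.737×10⁹ K⁴.
T = (5.737×10⁹)^(1/4).

T ≈ 275 K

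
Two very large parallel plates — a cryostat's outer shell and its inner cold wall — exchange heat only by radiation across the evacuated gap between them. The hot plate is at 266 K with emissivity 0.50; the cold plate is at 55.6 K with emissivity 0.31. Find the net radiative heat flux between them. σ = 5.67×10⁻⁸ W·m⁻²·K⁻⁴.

For two infinite grey parallel plates, q = σ(T₁⁴ − T₂⁴)/(1/ε₁ + 1/ε₂ − 1).
T₁⁴ − T₂⁴ = 5.006×10⁹ − 9.557×10⁶ = 4.997×10⁹ K⁴.
1/ε₁ + 1/ε₂ − 1 = 2.000 + 3.226 − 1 = 4.226.
q = 5.67×10⁻⁸ × 4.997×10⁹ / 4.226.

q ≈ 67.0 W/m²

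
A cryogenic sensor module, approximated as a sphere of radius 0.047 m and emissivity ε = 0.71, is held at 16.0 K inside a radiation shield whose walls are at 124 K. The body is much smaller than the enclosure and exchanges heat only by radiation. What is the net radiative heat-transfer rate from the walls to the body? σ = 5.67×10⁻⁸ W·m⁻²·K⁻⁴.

For a small grey body in a large enclosure: P_net = εσA(T_body⁴ − T_wall⁴).
A = 4πr² = 0.02776 m²; T_body⁴ − T_wall⁴ = 65540 − 2.364×10⁸ = -2.364×10⁸ K⁴.
|P_net| = 0.71·5.67×10⁻⁸·0.02776·2.364×10⁸.

P_net ≈ 0.264 W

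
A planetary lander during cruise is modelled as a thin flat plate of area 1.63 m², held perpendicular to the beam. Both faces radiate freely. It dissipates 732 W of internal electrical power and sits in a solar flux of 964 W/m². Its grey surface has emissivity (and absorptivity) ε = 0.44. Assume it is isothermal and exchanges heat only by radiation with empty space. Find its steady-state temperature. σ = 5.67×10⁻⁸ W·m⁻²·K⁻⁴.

T ≈ 364 K

At steady state, absorbed solar power + internal power = radiated power.
Absorbed: α·S·A_cross = 0.44·964·1.630 = 691.4 W (cross-section A).
Total input = 691.4 + 732 = 1423 W.
Radiated: εσ·A_surf·T⁴ with A_surf = 2A = 3.260 m².
T⁴ = 1423/(0.44·5.67×10⁻⁸·3.260) = 1.750×10¹⁰ K⁴.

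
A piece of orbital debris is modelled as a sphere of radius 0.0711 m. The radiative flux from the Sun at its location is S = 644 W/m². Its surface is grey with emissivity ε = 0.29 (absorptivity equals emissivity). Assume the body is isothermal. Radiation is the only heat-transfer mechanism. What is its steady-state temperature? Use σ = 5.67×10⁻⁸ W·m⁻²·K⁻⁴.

At equilibrium, absorbed power = emitted power.
Absorbing cross-section = πr² = 0.01588 m²; emitting surface = 4πr² = 0.06353 m² (ratio 4).
εS·A_cross = εσ·A_surf·T⁴  ⇒  T⁴ = S/(4σ)   (ε cancels).
T⁴ = 644/(4·5.67×10⁻⁸) = 2.840×10⁹ K⁴.
T = (2.840×10⁹)^(1/4).

T ≈ 231 K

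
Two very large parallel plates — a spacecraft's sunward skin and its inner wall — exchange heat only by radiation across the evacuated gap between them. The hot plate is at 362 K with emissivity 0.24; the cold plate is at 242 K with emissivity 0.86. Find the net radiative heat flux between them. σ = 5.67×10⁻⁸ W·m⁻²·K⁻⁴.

q ≈ 180 W/m²

For two infinite grey parallel plates, q = σ(T₁⁴ − T₂⁴)/(1/ε₁ + 1/ε₂ − 1).
T₁⁴ − T₂⁴ = 1.717×10¹⁰ − 3.430×10⁹ = 1.374×10¹⁰ K⁴.
1/ε₁ + 1/ε₂ − 1 = 4.167 + 1.163 − 1 = 4.329.
q = 5.67×10⁻⁸ × 1.374×10¹⁰ / 4.329.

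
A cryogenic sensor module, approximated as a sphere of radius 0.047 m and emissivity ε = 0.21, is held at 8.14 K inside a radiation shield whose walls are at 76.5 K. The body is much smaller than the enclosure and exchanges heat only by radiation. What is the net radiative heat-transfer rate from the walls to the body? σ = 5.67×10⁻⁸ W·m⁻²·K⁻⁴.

For a small grey body in a large enclosure: P_net = εσA(T_body⁴ − T_wall⁴).
A = 4πr² = 0.02776 m²; T_body⁴ − T_wall⁴ = 4390 − 3.425×10⁷ = -3.424×10⁷ K⁴.
|P_net| = 0.21·5.67×10⁻⁸·0.02776·3.424×10⁷.

P_net ≈ 0.0113 W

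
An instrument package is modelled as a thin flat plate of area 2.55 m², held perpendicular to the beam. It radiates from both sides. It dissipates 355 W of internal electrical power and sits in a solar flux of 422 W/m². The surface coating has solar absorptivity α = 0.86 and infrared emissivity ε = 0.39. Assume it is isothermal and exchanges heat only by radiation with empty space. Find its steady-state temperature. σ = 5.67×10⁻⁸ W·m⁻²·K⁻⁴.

At steady state, absorbed solar power + internal power = radiated power.
Absorbed: α·S·A_cross = 0.86·422·2.550 = 925.4 W (cross-section A).
Total input = 925.4 + 355 = 1280 W.
Radiated: εσ·A_surf·T⁴ with A_surf = 2A = 5.100 m².
T⁴ = 1280/(0.39·5.67×10⁻⁸·5.100) = 1.135×10¹⁰ K⁴.

T ≈ 326 K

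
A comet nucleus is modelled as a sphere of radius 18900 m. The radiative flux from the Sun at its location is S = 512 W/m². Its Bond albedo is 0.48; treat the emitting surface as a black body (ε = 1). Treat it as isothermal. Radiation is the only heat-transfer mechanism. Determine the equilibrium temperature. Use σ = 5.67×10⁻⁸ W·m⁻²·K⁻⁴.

At equilibrium, absorbed power = emitted power.
Absorbing cross-section = πr² = 1.122×10⁹ m²; emitting surface = 4πr² = 4.489×10⁹ m² (ratio 4).
(1−a)S·A_cross = εσ·A_surf·T⁴  ⇒  T⁴ = (1−a)S/(4σ).
T⁴ = 0.520·512/(4·5.67×10⁻⁸) = 1.174×10⁹ K⁴.
T = (1.174×10⁹)^(1/4).

T ≈ 185 K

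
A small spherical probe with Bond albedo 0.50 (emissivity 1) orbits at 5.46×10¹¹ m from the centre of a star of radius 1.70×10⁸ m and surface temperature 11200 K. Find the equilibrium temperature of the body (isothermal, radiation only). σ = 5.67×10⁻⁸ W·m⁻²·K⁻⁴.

T ≈ 118 K

The star's surface emits σT_*⁴; at distance d the flux is S = σT_*⁴(R_*/d)².
S = 5.67×10⁻⁸·(11200)⁴·(1.70×10⁸/5.46×10¹¹)² = 86.49 W/m².
For an isothermal sphere T⁴ = (1−a)S/(4σ) = 1.907×10⁸ K⁴.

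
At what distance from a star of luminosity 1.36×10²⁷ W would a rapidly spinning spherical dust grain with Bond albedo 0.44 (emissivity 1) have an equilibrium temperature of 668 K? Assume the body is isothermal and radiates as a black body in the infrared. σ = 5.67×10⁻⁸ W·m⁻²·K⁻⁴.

For an isothermal black-emitting sphere, (1−a)S·πr² = σ·4πr²·T⁴ ⇒ S = 4σT⁴/(1−a).
S = 4·5.67×10⁻⁸·(668)⁴/0.560 = 80640 W/m².
Flux falls as S = L/(4πd²), so d = √(L/(4πS)) = √(1.36×10²⁷/(4π·80640)).

d ≈ 3.66×10¹⁰ m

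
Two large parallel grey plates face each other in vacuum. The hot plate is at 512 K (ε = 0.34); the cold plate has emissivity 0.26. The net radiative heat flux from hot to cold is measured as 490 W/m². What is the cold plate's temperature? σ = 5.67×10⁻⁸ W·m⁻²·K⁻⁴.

T₂ ≈ 370 K

q = σ(T₁⁴ − T₂⁴)/(1/ε₁ + 1/ε₂ − 1); denominator = 5.787.
T₂⁴ = T₁⁴ − q·(1/ε₁+1/ε₂−1)/σ = 6.872×10¹⁰ − 490·5.787/5.67×10⁻⁸
    = 1.871×10¹⁰ K⁴.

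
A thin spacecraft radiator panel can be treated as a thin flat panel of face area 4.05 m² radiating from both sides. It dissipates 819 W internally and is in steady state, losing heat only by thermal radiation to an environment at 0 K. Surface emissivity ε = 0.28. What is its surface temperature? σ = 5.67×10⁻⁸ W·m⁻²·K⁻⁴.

Steady state: internal power = radiated power, P = εσA T⁴.
Radiating area A = 2·4.05 = 8.100 m².
T⁴ = P/(εσA) = 819/(0.28·5.67×10⁻⁸·8.100) = 6.369×10⁹ K⁴.
T = (6.369×10⁹)^(1/4).

T ≈ 282 K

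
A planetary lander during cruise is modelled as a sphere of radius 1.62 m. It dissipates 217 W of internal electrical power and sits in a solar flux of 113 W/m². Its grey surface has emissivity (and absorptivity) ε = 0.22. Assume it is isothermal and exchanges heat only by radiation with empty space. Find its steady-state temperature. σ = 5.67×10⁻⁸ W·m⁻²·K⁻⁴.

At steady state, absorbed solar power + internal power = radiated power.
Absorbed: α·S·A_cross = 0.22·113·8.245 = 205.0 W (cross-section πr²).
Total input = 205.0 + 217 = 422.0 W.
Radiated: εσ·A_surf·T⁴ with A_surf = 4πr² = 32.98 m².
T⁴ = 422.0/(0.22·5.67×10⁻⁸·32.98) = 1.026×10⁹ K⁴.

T ≈ 179 K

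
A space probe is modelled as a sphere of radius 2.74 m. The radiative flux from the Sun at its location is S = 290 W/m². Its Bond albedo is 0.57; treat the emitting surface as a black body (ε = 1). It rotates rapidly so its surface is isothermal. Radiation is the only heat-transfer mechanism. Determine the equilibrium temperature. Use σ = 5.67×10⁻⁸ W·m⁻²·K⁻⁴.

At equilibrium, absorbed power = emitted power.
Absorbing cross-section = πr² = 23.59 m²; emitting surface = 4πr² = 94.34 m² (ratio 4).
(1−a)S·A_cross = εσ·A_surf·T⁴  ⇒  T⁴ = (1−a)S/(4σ).
T⁴ = 0.430·290/(4·5.67×10⁻⁸) = 5.498×10⁸ K⁴.
T = (5.498×10⁸)^(1/4).

T ≈ 153 K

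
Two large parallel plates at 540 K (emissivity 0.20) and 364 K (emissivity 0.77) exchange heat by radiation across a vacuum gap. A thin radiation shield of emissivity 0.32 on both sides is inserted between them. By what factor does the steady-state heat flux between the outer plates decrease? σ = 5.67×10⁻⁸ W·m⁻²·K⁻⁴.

factor ≈ 1.99

Without shield: q₀ = σΔ(T⁴)/(1/ε₁+1/ε₂−1) with denominator 5.299.
With shield the two gaps are in series; the resistances add: (1/ε₁+1/ε_s−1)+(1/ε_s+1/ε₂−1) = 7.125+3.424 = 10.55.
Heat-flux ratio q₀/q = 10.55/5.299.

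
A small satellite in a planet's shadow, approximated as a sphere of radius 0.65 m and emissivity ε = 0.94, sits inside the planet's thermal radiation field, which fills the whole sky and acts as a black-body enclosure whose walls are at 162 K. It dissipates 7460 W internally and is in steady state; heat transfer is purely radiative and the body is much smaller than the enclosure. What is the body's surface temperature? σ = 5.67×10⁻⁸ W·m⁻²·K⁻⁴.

For a small grey body in a large enclosure, net radiated power = εσA(T⁴ − T_w⁴).
Steady state: P = εσA(T⁴ − T_w⁴) with A = 4πr² = 5.309 m².
T⁴ = P/(εσA) + T_w⁴ = 7460/(0.94·5.67×10⁻⁸·5.309) + (162)⁴
    = 2.636×10¹⁰ + 6.887×10⁸ = 2.705×10¹⁰ K⁴.

T ≈ 406 K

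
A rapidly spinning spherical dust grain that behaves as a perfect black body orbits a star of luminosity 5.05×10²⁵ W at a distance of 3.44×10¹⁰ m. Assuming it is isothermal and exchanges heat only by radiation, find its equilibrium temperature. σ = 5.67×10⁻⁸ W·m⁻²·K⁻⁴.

T ≈ 350 K

First find the stellar flux at distance d: S = L/(4πd²) = 5.05×10²⁵/(4π·(3.44×10¹⁰)²) = 3396 W/m².
For an isothermal sphere, absorbed (1−a)S·πr² = emitted σ·4πr²·T⁴, so T⁴ = (1−a)S/(4σ).
T⁴ = 1.00·3396/(4·5.67×10⁻⁸) = 1.497×10¹⁰ K⁴.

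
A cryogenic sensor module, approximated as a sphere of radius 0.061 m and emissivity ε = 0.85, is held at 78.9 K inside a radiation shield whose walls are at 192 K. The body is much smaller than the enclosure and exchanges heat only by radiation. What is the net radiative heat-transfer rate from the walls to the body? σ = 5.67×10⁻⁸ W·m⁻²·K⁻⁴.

For a small grey body in a large enclosure: P_net = εσA(T_body⁴ − T_wall⁴).
A = 4πr² = 0.04676 m²; T_body⁴ − T_wall⁴ = 3.875×10⁷ − 1.359×10⁹ = -1.320×10⁹ K⁴.
|P_net| = 0.85·5.67×10⁻⁸·0.04676·1.320×10⁹.

P_net ≈ 2.98 W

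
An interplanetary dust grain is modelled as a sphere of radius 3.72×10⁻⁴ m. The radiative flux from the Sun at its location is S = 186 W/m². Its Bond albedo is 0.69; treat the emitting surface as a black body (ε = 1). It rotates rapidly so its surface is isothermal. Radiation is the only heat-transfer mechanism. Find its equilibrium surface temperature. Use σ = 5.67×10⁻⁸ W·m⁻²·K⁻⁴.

T ≈ 126 K

At equilibrium, absorbed power = emitted power.
Absorbing cross-section = πr² = 4.347×10⁻⁷ m²; emitting surface = 4πr² = 1.739×10⁻⁶ m² (ratio 4).
(1−a)S·A_cross = εσ·A_surf·T⁴  ⇒  T⁴ = (1−a)S/(4σ).
T⁴ = 0.310·186/(4·5.67×10⁻⁸) = 2.542×10⁸ K⁴.
T = (2.542×10⁸)^(1/4).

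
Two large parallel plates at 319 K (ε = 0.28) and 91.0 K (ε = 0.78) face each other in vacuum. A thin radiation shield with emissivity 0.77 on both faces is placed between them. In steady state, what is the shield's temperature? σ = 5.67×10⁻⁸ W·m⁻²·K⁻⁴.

In steady state the net flux on the hot side equals that on the cold side.
σ(T₁⁴−T_s⁴)/D₁ = σ(T_s⁴−T₂⁴)/D₂, with D₁ = 1/ε₁+1/ε_s−1 = 3.870, D₂ = 1/ε_s+1/ε₂−1 = 1.581.
Solve for T_s⁴: T_s⁴ = (D₂·T₁⁴ + D₁·T₂⁴)/(D₁+D₂) = 3.052×10⁹ K⁴.

T_s ≈ 235 K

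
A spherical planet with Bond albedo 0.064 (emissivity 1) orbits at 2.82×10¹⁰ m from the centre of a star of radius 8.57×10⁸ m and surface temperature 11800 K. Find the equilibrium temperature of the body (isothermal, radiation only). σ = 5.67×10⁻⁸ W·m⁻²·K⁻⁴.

T ≈ 1430 K

The star's surface emits σT_*⁴; at distance d the flux is S = σT_*⁴(R_*/d)².
S = 5.67×10⁻⁸·(11800)⁴·(8.57×10⁸/2.82×10¹⁰)² = 1.015×10⁶ W/m².
For an isothermal sphere T⁴ = (1−a)S/(4σ) = 4.190×10¹² K⁴.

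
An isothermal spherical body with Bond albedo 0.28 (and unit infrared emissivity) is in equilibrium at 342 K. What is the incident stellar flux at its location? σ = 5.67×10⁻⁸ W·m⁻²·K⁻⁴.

(1−a)S·πr² = σ·4πr²·T⁴ ⇒ S = 4σT⁴/(1−a).
S = 4·5.67×10⁻⁸·1.368×10¹⁰/0.720.

S ≈ 4310 W/m²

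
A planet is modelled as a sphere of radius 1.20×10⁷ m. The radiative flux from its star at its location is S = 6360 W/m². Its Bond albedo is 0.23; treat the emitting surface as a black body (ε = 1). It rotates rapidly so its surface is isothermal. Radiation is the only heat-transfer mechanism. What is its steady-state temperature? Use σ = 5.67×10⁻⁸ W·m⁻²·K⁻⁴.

At equilibrium, absorbed power = emitted power.
Absorbing cross-section = πr² = 4.524×10¹⁴ m²; emitting surface = 4πr² = 1.810×10¹⁵ m² (ratio 4).
(1−a)S·A_cross = εσ·A_surf·T⁴  ⇒  T⁴ = (1−a)S/(4σ).
T⁴ = 0.770·6360/(4·5.67×10⁻⁸) = 2.159×10¹⁰ K⁴.
T = (2.159×10¹⁰)^(1/4).

T ≈ 383 K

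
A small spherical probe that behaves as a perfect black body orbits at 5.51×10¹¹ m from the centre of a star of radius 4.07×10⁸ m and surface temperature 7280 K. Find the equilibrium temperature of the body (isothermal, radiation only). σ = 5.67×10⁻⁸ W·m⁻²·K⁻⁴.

T ≈ 140 K

The star's surface emits σT_*⁴; at distance d the flux is S = σT_*⁴(R_*/d)².
S = 5.67×10⁻⁸·(7280)⁴·(4.07×10⁸/5.51×10¹¹)² = 86.89 W/m².
For an isothermal sphere T⁴ = (1−a)S/(4σ) = 3.831×10⁸ K⁴.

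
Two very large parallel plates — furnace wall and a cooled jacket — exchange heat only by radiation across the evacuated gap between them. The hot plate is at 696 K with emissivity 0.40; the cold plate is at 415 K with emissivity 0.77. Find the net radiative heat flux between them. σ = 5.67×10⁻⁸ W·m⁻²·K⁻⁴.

q ≈ 4150 W/m²

For two infinite grey parallel plates, q = σ(T₁⁴ − T₂⁴)/(1/ε₁ + 1/ε₂ − 1).
T₁⁴ − T₂⁴ = 2.347×10¹¹ − 2.966×10¹⁰ = 2.050×10¹¹ K⁴.
1/ε₁ + 1/ε₂ − 1 = 2.500 + 1.299 − 1 = 2.799.
q = 5.67×10⁻⁸ × 2.050×10¹¹ / 2.799.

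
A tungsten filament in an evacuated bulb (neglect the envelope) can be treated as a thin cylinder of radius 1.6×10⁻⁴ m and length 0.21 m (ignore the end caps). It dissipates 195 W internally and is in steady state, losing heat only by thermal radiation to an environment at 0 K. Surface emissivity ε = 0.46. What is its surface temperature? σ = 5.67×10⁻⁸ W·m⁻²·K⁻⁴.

T ≈ 2440 K

Steady state: internal power = radiated power, P = εσA T⁴.
Radiating area A = 2πrL = 2.111×10⁻⁴ m².
T⁴ = P/(εσA) = 195/(0.46·5.67×10⁻⁸·2.111×10⁻⁴) = 3.541×10¹³ K⁴.
T = (3.541×10¹³)^(1/4).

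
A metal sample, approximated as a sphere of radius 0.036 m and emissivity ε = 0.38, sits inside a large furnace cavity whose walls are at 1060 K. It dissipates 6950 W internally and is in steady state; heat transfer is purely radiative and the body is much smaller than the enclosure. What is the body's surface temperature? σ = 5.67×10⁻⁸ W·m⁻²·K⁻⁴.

T ≈ 2140 K

For a small grey body in a large enclosure, net radiated power = εσA(T⁴ − T_w⁴).
Steady state: P = εσA(T⁴ − T_w⁴) with A = 4πr² = 0.01629 m².
T⁴ = P/(εσA) + T_w⁴ = 6950/(0.38·5.67×10⁻⁸·0.01629) + (1060)⁴
    = 1.981×10¹³ + 1.262×10¹² = 2.107×10¹³ K⁴.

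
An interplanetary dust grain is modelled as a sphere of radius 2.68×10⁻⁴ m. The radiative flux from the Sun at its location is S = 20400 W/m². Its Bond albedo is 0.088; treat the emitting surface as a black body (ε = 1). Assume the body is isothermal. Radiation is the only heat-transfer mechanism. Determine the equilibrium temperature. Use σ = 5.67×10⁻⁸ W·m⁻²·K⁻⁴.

At equilibrium, absorbed power = emitted power.
Absorbing cross-section = πr² = 2.256×10⁻⁷ m²; emitting surface = 4πr² = 9.026×10⁻⁷ m² (ratio 4).
(1−a)S·A_cross = εσ·A_surf·T⁴  ⇒  T⁴ = (1−a)S/(4σ).
T⁴ = 0.912·20400/(4·5.67×10⁻⁸) = 8.203×10¹⁰ K⁴.
T = (8.203×10¹⁰)^(1/4).

T ≈ 535 K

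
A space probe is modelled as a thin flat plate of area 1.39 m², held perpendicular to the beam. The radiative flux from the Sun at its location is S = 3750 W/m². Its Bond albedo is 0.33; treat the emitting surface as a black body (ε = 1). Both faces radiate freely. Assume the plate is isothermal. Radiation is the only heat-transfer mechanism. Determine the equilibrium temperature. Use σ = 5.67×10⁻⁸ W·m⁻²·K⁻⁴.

At equilibrium, absorbed power = emitted power.
Absorbing cross-section = A = 1.390 m²; emitting surface = 2A = 2.780 m² (ratio 2).
(1−a)S·A_cross = εσ·A_surf·T⁴  ⇒  T⁴ = (1−a)S/(2σ).
T⁴ = 0.670·3750/(2·5.67×10⁻⁸) = 2.216×10¹⁰ K⁴.
T = (2.216×10¹⁰)^(1/4).

T ≈ 386 K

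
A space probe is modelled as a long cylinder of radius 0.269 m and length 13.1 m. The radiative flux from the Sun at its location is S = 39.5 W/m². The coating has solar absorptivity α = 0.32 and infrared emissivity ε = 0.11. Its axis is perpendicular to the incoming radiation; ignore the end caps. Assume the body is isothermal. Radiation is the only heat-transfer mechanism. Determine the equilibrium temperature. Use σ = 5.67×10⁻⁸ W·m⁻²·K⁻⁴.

T ≈ 159 K

At equilibrium, absorbed power = emitted power.
Absorbing cross-section = 2rL = 7.048 m²; emitting surface = 2πrL = 22.14 m² (ratio π).
αS·A_cross = εσ·A_surf·T⁴  ⇒  T⁴ = αS/(ε·πσ).
T⁴ = 0.320·39.5/(0.11·π·5.67×10⁻⁸) = 6.451×10⁸ K⁴.
T = (6.451×10⁸)^(1/4).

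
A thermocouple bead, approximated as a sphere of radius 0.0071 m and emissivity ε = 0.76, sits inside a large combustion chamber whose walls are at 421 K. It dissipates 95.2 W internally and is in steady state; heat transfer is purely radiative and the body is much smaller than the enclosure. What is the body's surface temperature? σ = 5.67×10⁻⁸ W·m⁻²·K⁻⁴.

For a small grey body in a large enclosure, net radiated power = εσA(T⁴ − T_w⁴).
Steady state: P = εσA(T⁴ − T_w⁴) with A = 4πr² = 6.335×10⁻⁴ m².
T⁴ = P/(εσA) + T_w⁴ = 95.2/(0.76·5.67×10⁻⁸·6.335×10⁻⁴) + (421)⁴
    = 3.487×10¹² + 3.141×10¹⁰ = 3.519×10¹² K⁴.

T ≈ 1370 K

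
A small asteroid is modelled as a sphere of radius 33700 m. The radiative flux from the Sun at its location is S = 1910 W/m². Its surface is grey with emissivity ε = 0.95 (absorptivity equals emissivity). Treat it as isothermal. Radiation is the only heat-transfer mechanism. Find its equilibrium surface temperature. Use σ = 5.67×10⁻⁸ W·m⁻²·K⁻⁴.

At equilibrium, absorbed power = emitted power.
Absorbing cross-section = πr² = 3.568×10⁹ m²; emitting surface = 4πr² = 1.427×10¹⁰ m² (ratio 4).
εS·A_cross = εσ·A_surf·T⁴  ⇒  T⁴ = S/(4σ)   (ε cancels).
T⁴ = 1910/(4·5.67×10⁻⁸) = 8.422×10⁹ K⁴.
T = (8.422×10⁹)^(1/4).

T ≈ 303 K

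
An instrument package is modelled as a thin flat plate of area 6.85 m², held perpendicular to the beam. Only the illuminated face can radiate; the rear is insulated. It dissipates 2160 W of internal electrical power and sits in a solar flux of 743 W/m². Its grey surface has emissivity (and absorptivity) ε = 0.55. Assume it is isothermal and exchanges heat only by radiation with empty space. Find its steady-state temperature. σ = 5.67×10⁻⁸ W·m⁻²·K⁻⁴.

At steady state, absorbed solar power + internal power = radiated power.
Absorbed: α·S·A_cross = 0.55·743·6.850 = 2799 W (cross-section A).
Total input = 2799 + 2160 = 4959 W.
Radiated: εσ·A_surf·T⁴ with A_surf = A = 6.850 m².
T⁴ = 4959/(0.55·5.67×10⁻⁸·6.850) = 2.322×10¹⁰ K⁴.

T ≈ 390 K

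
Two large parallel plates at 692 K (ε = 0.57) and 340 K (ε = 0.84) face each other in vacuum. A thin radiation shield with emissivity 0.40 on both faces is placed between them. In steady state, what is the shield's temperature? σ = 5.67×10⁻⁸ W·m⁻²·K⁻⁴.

T_s ≈ 577 K

In steady state the net flux on the hot side equals that on the cold side.
σ(T₁⁴−T_s⁴)/D₁ = σ(T_s⁴−T₂⁴)/D₂, with D₁ = 1/ε₁+1/ε_s−1 = 3.254, D₂ = 1/ε_s+1/ε₂−1 = 2.690.
Solve for T_s⁴: T_s⁴ = (D₂·T₁⁴ + D₁·T₂⁴)/(D₁+D₂) = 1.111×10¹¹ K⁴.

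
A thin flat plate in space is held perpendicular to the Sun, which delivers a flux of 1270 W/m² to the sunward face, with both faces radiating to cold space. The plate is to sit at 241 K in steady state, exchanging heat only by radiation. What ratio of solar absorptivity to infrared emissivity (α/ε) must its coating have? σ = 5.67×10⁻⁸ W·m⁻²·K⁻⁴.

Balance: αS·A = εσ·2A·T⁴ ⇒ α/ε = 2σT⁴/S.
α/ε = 2·5.67×10⁻⁸·(241)⁴/1270 = 2·5.67×10⁻⁸·3.373×10⁹/1270.

α/ε ≈ 0.301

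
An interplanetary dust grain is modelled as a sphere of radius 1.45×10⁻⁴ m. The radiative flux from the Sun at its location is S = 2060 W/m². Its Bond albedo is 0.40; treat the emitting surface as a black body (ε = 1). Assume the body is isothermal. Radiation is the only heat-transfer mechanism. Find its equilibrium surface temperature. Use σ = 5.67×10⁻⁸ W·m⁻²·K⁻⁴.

At equilibrium, absorbed power = emitted power.
Absorbing cross-section = πr² = 6.605×10⁻⁸ m²; emitting surface = 4πr² = 2.642×10⁻⁷ m² (ratio 4).
(1−a)S·A_cross = εσ·A_surf·T⁴  ⇒  T⁴ = (1−a)S/(4σ).
T⁴ = 0.600·2060/(4·5.67×10⁻⁸) = 5.450×10⁹ K⁴.
T = (5.450×10⁹)^(1/4).

T ≈ 272 K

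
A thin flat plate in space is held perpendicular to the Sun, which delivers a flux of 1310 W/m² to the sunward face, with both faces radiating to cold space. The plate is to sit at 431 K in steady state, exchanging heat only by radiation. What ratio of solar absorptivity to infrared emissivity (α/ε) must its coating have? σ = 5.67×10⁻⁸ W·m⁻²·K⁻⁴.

α/ε ≈ 2.99

Balance: αS·A = εσ·2A·T⁴ ⇒ α/ε = 2σT⁴/S.
α/ε = 2·5.67×10⁻⁸·(431)⁴/1310 = 2·5.67×10⁻⁸·3.451×10¹⁰/1310.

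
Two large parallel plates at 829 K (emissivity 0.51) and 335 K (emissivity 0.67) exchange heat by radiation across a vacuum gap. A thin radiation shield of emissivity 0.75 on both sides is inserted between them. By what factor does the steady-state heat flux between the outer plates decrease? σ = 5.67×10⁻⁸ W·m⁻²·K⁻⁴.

factor ≈ 1.68

Without shield: q₀ = σΔ(T⁴)/(1/ε₁+1/ε₂−1) with denominator 2.453.
With shield the two gaps are in series; the resistances add: (1/ε₁+1/ε_s−1)+(1/ε_s+1/ε₂−1) = 2.294+1.826 = 4.120.
Heat-flux ratio q₀/q = 4.120/2.453.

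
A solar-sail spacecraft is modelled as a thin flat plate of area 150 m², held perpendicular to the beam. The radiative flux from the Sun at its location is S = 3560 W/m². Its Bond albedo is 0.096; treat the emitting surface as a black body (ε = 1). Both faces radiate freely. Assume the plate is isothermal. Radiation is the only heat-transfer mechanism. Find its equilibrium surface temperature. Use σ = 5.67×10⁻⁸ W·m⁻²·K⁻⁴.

T ≈ 410 K

At equilibrium, absorbed power = emitted power.
Absorbing cross-section = A = 150.0 m²; emitting surface = 2A = 300.0 m² (ratio 2).
(1−a)S·A_cross = εσ·A_surf·T⁴  ⇒  T⁴ = (1−a)S/(2σ).
T⁴ = 0.904·3560/(2·5.67×10⁻⁸) = 2.838×10¹⁰ K⁴.
T = (2.838×10¹⁰)^(1/4).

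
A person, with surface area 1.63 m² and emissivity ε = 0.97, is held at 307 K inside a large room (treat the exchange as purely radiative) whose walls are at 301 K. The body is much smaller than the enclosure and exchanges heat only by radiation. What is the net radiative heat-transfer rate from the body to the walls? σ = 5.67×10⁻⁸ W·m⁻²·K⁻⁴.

P_net ≈ 60.5 W

For a small grey body in a large enclosure: P_net = εσA(T_body⁴ − T_wall⁴).
A = 1.63 m²; T_body⁴ − T_wall⁴ = 8.883×10⁹ − 8.209×10⁹ = 6.743×10⁸ K⁴.
|P_net| = 0.97·5.67×10⁻⁸·1.630·6.743×10⁸.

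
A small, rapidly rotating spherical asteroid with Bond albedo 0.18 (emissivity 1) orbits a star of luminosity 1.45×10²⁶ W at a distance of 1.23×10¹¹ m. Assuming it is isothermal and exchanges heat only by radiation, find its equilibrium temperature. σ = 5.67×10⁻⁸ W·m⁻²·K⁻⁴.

First find the stellar flux at distance d: S = L/(4πd²) = 1.45×10²⁶/(4π·(1.23×10¹¹)²) = 762.7 W/m².
For an isothermal sphere, absorbed (1−a)S·πr² = emitted σ·4πr²·T⁴, so T⁴ = (1−a)S/(4σ).
T⁴ = 0.820·762.7/(4·5.67×10⁻⁸) = 2.758×10⁹ K⁴.

T ≈ 229 K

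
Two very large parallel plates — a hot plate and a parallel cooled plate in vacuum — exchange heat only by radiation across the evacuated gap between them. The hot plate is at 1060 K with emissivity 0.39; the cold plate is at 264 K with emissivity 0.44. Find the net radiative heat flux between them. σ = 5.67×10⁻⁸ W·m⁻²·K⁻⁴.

For two infinite grey parallel plates, q = σ(T₁⁴ − T₂⁴)/(1/ε₁ + 1/ε₂ − 1).
T₁⁴ − T₂⁴ = 1.262×10¹² − 4.858×10⁹ = 1.258×10¹² K⁴.
1/ε₁ + 1/ε₂ − 1 = 2.564 + 2.273 − 1 = 3.837.
q = 5.67×10⁻⁸ × 1.258×10¹² / 3.837.

q ≈ 18600 W/m²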